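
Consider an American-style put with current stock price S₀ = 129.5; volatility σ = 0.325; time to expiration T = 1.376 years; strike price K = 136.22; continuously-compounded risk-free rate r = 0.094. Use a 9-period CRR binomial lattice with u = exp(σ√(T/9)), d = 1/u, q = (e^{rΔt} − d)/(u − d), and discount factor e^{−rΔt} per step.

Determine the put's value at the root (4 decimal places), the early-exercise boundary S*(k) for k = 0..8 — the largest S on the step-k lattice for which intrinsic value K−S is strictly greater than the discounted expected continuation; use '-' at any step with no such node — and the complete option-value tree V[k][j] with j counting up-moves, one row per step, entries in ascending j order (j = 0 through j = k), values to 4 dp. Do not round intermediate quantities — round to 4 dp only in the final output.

Δt=0.15289, u=1.13551, d=0.88066, q=0.52507, disc=e^(-rΔt)=0.98573
k=9 terminal: V=max(K-S,0) → 94.9566 83.0160 67.6202 47.7692 22.1739 0.0000 0.0000 0.0000 0.0000 0.0000
k=8: j=0 S=46.8549 intr=89.3651 cont=87.4215 V=89.3651[EX]; j=1 S=60.4134 intr=75.8066 cont=73.8629 V=75.8066[EX]; j=2 S=77.8955 intr=58.3245 cont=56.3808 V=58.3245[EX]; j=3 S=100.4364 intr=35.7836 cont=33.8399 V=35.7836[EX]; j=4 S=129.5000 intr=6.7200 cont=10.3807 V=10.3807[hold]; j=5 S=166.9739 intr=0.0000 cont=0.0000 V=0.0000[hold]; j=6 S=215.2917 intr=0.0000 cont=0.0000 V=0.0000[hold]; j=7 S=277.5915 intr=0.0000 cont=0.0000 V=0.0000[hold]; j=8 S=357.9191 intr=0.0000 cont=0.0000 V=0.0000[hold]  S*(8)=100.4364
k=7: j=0 S=53.2040 intr=83.0160 cont=81.0723 V=83.0160[EX]; j=1 S=68.5998 intr=67.6202 cont=65.6765 V=67.6202[EX]; j=2 S=88.4508 intr=47.7692 cont=45.8255 V=47.7692[EX]; j=3 S=114.0461 intr=22.1739 cont=22.1249 V=22.1739[EX]; j=4 S=147.0480 intr=0.0000 cont=4.8597 V=4.8597[hold]; j=5 S=189.5998 intr=0.0000 cont=0.0000 V=0.0000[hold]; j=6 S=244.4650 intr=0.0000 cont=0.0000 V=0.0000[hold]; j=7 S=315.2068 intr=0.0000 cont=0.0000 V=0.0000[hold]  S*(7)=114.0461
k=6: j=0 S=60.4134 intr=75.8066 cont=73.8629 V=75.8066[EX]; j=1 S=77.8955 intr=58.3245 cont=56.3808 V=58.3245[EX]; j=2 S=100.4364 intr=35.7836 cont=33.8399 V=35.7836[EX]; j=3 S=129.5000 intr=6.7200 cont=12.8960 V=12.8960[hold]; j=4 S=166.9739 intr=0.0000 cont=2.2751 V=2.2751[hold]; j=5 S=215.2917 intr=0.0000 cont=0.0000 V=0.0000[hold]; j=6 S=277.5915 intr=0.0000 cont=0.0000 V=0.0000[hold]  S*(6)=100.4364
k=5: j=0 S=68.5998 intr=67.6202 cont=65.6765 V=67.6202[EX]; j=1 S=88.4508 intr=47.7692 cont=45.8255 V=47.7692[EX]; j=2 S=114.0461 intr=22.1739 cont=23.4268 V=23.4268[hold]; j=3 S=147.0480 intr=0.0000 cont=7.2148 V=7.2148[hold]; j=4 S=189.5998 intr=0.0000 cont=1.0651 V=1.0651[hold]; j=5 S=244.4650 intr=0.0000 cont=0.0000 V=0.0000[hold]  S*(5)=88.4508
k=4: j=0 S=77.8955 intr=58.3245 cont=56.3808 V=58.3245[EX]; j=1 S=100.4364 intr=35.7836 cont=34.4884 V=35.7836[EX]; j=2 S=129.5000 intr=6.7200 cont=14.7015 V=14.7015[hold]; j=3 S=166.9739 intr=0.0000 cont=3.9289 V=3.9289[hold]; j=4 S=215.2917 intr=0.0000 cont=0.4986 V=0.4986[hold]  S*(4)=100.4364
k=3: j=0 S=88.4508 intr=47.7692 cont=45.8255 V=47.7692[EX]; j=1 S=114.0461 intr=22.1739 cont=24.3613 V=24.3613[hold]; j=2 S=147.0480 intr=0.0000 cont=8.9160 V=8.9160[hold]; j=3 S=189.5998 intr=0.0000 cont=2.0974 V=2.0974[hold]  S*(3)=88.4508
k=2: j=0 S=100.4364 intr=35.7836 cont=34.9721 V=35.7836[EX]; j=1 S=129.5000 intr=6.7200 cont=16.0195 V=16.0195[hold]; j=2 S=166.9739 intr=0.0000 cont=5.2596 V=5.2596[hold]  S*(2)=100.4364
k=1: j=0 S=114.0461 intr=22.1739 cont=25.0435 V=25.0435[hold]; j=1 S=147.0480 intr=0.0000 cont=10.2218 V=10.2218[hold]  S*(1)=-
k=0: j=0 S=129.5000 intr=6.7200 cont=17.0147 V=17.0147[hold]  S*(0)=-

price = 17.0147
boundary = - - 100.4364 88.4508 100.4364 88.4508 100.4364 114.0461 100.4364
tree:
17.0147
25.0435 10.2218
35.7836 16.0195 5.2596
47.7692 24.3613 8.9160 2.0974
58.3245 35.7836 14.7015 3.9289 0.4986
67.6202 47.7692 23.4268 7.2148 1.0651 0.0000
75.8066 58.3245 35.7836 12.8960 2.2751 0.0000 0.0000
83.0160 67.6202 47.7692 22.1739 4.8597 0.0000 0.0000 0.0000
89.3651 75.8066 58.3245 35.7836 10.3807 0.0000 0.0000 0.0000 0.0000
94.9566 83.0160 67.6202 47.7692 22.1739 0.0000 0.0000 0.0000 0.0000 0.0000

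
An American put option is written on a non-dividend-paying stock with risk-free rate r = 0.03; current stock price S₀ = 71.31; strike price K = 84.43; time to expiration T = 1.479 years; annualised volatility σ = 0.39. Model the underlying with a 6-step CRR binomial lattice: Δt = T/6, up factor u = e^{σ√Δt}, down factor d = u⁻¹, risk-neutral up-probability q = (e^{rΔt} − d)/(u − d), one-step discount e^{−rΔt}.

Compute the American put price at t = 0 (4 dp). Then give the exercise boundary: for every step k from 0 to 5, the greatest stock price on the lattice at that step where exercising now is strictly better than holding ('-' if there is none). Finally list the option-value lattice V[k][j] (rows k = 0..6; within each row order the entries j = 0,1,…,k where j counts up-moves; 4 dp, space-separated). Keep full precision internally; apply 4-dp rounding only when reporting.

Δt=0.24650  u=1.21365  d=0.82396  q=0.47079  discount=0.99263
step 6 (expiry): payoffs max(K−S,0) = 62.1151 51.5615 36.0166 13.1200 0.0000 0.0000 0.0000
step 5: (k=5,j=0): S=27.0824, (K−S)⁺=57.3476, hold=56.7255 ⇒ V=57.3476 exercise | (k=5,j=1): S=39.8908, (K−S)⁺=44.5392, hold=43.9171 ⇒ V=44.5392 exercise | (k=5,j=2): S=58.7568, (K−S)⁺=25.6732, hold=25.0512 ⇒ V=25.6732 exercise | (k=5,j=3): S=86.5452, (K−S)⁺=0.0000, hold=6.8921 ⇒ V=6.8921 continue | (k=5,j=4): S=127.4759, (K−S)⁺=0.0000, hold=0.0000 ⇒ V=0.0000 continue | (k=5,j=5): S=187.7643, (K−S)⁺=0.0000, hold=0.0000 ⇒ V=0.0000 continue  boundary S*=58.7568
step 4: (k=4,j=0): S=32.8685, (K−S)⁺=51.5615, hold=50.9394 ⇒ V=51.5615 exercise | (k=4,j=1): S=48.4134, (K−S)⁺=36.0166, hold=35.3946 ⇒ V=36.0166 exercise | (k=4,j=2): S=71.3100, (K−S)⁺=13.1200, hold=16.7072 ⇒ V=16.7072 continue | (k=4,j=3): S=105.0353, (K−S)⁺=0.0000, hold=3.6205 ⇒ V=3.6205 continue | (k=4,j=4): S=154.7108, (K−S)⁺=0.0000, hold=0.0000 ⇒ V=0.0000 continue  boundary S*=48.4134
step 3: (k=3,j=0): S=39.8908, (K−S)⁺=44.5392, hold=43.9171 ⇒ V=44.5392 exercise | (k=3,j=1): S=58.7568, (K−S)⁺=25.6732, hold=26.7276 ⇒ V=26.7276 continue | (k=3,j=2): S=86.5452, (K−S)⁺=0.0000, hold=10.4684 ⇒ V=10.4684 continue | (k=3,j=3): S=127.4759, (K−S)⁺=0.0000, hold=1.9019 ⇒ V=1.9019 continue  boundary S*=39.8908
step 2: (k=2,j=0): S=48.4134, (K−S)⁺=36.0166, hold=35.8873 ⇒ V=36.0166 exercise | (k=2,j=1): S=71.3100, (K−S)⁺=13.1200, hold=18.9324 ⇒ V=18.9324 continue | (k=2,j=2): S=105.0353, (K−S)⁺=0.0000, hold=6.3880 ⇒ V=6.3880 continue  boundary S*=48.4134
step 1: (k=1,j=0): S=58.7568, (K−S)⁺=25.6732, hold=27.7674 ⇒ V=27.7674 continue | (k=1,j=1): S=86.5452, (K−S)⁺=0.0000, hold=12.9306 ⇒ V=12.9306 continue  boundary S*=-
step 0: (k=0,j=0): S=71.3100, (K−S)⁺=13.1200, hold=20.6293 ⇒ V=20.6293 continue  boundary S*=-

price = 20.6293
boundary = - - 48.4134 39.8908 48.4134 58.7568
tree:
20.6293
27.7674 12.9306
36.0166 18.9324 6.3880
44.5392 26.7276 10.4684 1.9019
51.5615 36.0166 16.7072 3.6205 0.0000
57.3476 44.5392 25.6732 6.8921 0.0000 0.0000
62.1151 51.5615 36.0166 13.1200 0.0000 0.0000 0.0000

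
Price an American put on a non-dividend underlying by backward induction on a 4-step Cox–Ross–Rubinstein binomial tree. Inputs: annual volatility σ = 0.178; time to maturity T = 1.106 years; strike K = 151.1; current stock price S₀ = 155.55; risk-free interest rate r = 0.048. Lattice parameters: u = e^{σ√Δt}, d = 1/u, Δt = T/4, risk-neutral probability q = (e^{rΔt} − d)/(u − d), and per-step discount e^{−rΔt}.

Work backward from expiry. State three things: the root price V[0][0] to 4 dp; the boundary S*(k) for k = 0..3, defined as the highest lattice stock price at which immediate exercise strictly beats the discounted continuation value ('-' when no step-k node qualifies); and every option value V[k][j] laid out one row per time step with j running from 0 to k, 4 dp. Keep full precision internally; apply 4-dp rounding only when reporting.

price = 6.5230
boundary = - - 128.9946 117.4688
tree:
6.5230
12.2414 1.9631
22.1054 4.4002 0.0000
33.6312 9.8624 0.0000 0.0000
44.1272 22.1054 0.0000 0.0000 0.0000

Δt=0.27650, u=1.09812, d=0.91065, q=0.54788, disc=e^(-rΔt)=0.98682
k=4 terminal: V=max(K-S,0) → 44.1272 22.1054 0.0000 0.0000 0.0000
k=3: j=0 S=117.4688 intr=33.6312 cont=31.6391 V=33.6312[EX]; j=1 S=141.6514 intr=9.4486 cont=9.8624 V=9.8624[hold]; j=2 S=170.8123 intr=0.0000 cont=0.0000 V=0.0000[hold]; j=3 S=205.9765 intr=0.0000 cont=0.0000 V=0.0000[hold]  S*(3)=117.4688
k=2: j=0 S=128.9946 intr=22.1054 cont=20.3369 V=22.1054[EX]; j=1 S=155.5500 intr=0.0000 cont=4.4002 V=4.4002[hold]; j=2 S=187.5722 intr=0.0000 cont=0.0000 V=0.0000[hold]  S*(2)=128.9946
k=1: j=0 S=141.6514 intr=9.4486 cont=12.2414 V=12.2414[hold]; j=1 S=170.8123 intr=0.0000 cont=1.9631 V=1.9631[hold]  S*(1)=-
k=0: j=0 S=155.5500 intr=0.0000 cont=6.5230 V=6.5230[hold]  S*(0)=-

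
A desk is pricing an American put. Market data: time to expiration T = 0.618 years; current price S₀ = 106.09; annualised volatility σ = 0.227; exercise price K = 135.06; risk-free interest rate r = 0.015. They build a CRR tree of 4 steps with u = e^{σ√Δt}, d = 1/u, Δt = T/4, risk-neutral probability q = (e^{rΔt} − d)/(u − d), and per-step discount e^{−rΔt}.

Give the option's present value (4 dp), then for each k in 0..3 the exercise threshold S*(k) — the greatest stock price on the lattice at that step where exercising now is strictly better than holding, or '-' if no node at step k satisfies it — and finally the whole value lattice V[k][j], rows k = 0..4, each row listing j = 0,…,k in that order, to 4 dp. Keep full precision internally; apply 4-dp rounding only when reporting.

price = 29.3423
boundary = - 97.0341 106.0900 115.9911
tree:
29.3423
38.0259 20.4679
46.3089 28.9700 11.7401
53.8847 38.0259 19.0689 4.1889
60.8139 46.3089 28.9700 8.2437 0.0000

Δt=0.15450, u=1.09333, d=0.91464, q=0.49069, disc=e^(-rΔt)=0.99769
k=4 terminal: V=max(K-S,0) → 60.8139 46.3089 28.9700 8.2437 0.0000
k=3: j=0 S=81.1753 intr=53.8847 cont=53.5721 V=53.8847[EX]; j=1 S=97.0341 intr=38.0259 cont=37.7133 V=38.0259[EX]; j=2 S=115.9911 intr=19.0689 cont=18.7563 V=19.0689[EX]; j=3 S=138.6517 intr=0.0000 cont=4.1889 V=4.1889[hold]  S*(3)=115.9911
k=2: j=0 S=88.7511 intr=46.3089 cont=45.9962 V=46.3089[EX]; j=1 S=106.0900 intr=28.9700 cont=28.6574 V=28.9700[EX]; j=2 S=126.8163 intr=8.2437 cont=11.7401 V=11.7401[hold]  S*(2)=106.0900
k=1: j=0 S=97.0341 intr=38.0259 cont=37.7133 V=38.0259[EX]; j=1 S=115.9911 intr=19.0689 cont=20.4679 V=20.4679[hold]  S*(1)=97.0341
k=0: j=0 S=106.0900 intr=28.9700 cont=29.3423 V=29.3423[hold]  S*(0)=-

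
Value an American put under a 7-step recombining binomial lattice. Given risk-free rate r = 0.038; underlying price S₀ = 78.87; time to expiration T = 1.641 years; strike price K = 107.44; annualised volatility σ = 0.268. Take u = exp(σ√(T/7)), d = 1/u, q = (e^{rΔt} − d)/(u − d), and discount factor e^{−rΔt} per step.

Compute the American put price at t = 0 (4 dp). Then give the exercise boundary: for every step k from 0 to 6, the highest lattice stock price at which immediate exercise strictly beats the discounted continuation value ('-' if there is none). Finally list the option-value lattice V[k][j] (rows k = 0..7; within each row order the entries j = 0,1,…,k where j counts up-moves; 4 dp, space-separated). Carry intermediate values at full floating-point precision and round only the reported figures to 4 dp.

price = 29.0918
boundary = - 69.2720 60.8421 69.2720 78.8700 69.2720 78.8700
tree:
29.0918
38.1680 20.6061
46.5979 28.6376 13.0054
54.0020 38.1680 19.6932 6.6025
60.5051 46.5979 28.5700 11.2378 2.1216
66.2168 54.0020 38.1680 18.4346 4.2983 0.0000
71.2334 60.5051 46.5979 28.5700 8.7081 0.0000 0.0000
75.6395 66.2168 54.0020 38.1680 17.6422 0.0000 0.0000 0.0000

Δt=0.23443  u=1.13855  d=0.87831  q=0.50199  discount=0.99113
step 7 (expiry): payoffs max(K−S,0) = 75.6395 66.2168 54.0020 38.1680 17.6422 0.0000 0.0000 0.0000
step 6: (k=6,j=0): S=36.2066, (K−S)⁺=71.2334, hold=70.2805 ⇒ V=71.2334 exercise | (k=6,j=1): S=46.9349, (K−S)⁺=60.5051, hold=59.5522 ⇒ V=60.5051 exercise | (k=6,j=2): S=60.8421, (K−S)⁺=46.5979, hold=45.6451 ⇒ V=46.5979 exercise | (k=6,j=3): S=78.8700, (K−S)⁺=28.5700, hold=27.6171 ⇒ V=28.5700 exercise | (k=6,j=4): S=102.2397, (K−S)⁺=5.2003, hold=8.7081 ⇒ V=8.7081 continue | (k=6,j=5): S=132.5341, (K−S)⁺=0.0000, hold=0.0000 ⇒ V=0.0000 continue | (k=6,j=6): S=171.8049, (K−S)⁺=0.0000, hold=0.0000 ⇒ V=0.0000 continue  boundary S*=78.8700
step 5: (k=5,j=0): S=41.2232, (K−S)⁺=66.2168, hold=65.2639 ⇒ V=66.2168 exercise | (k=5,j=1): S=53.4380, (K−S)⁺=54.0020, hold=53.0492 ⇒ V=54.0020 exercise | (k=5,j=2): S=69.2720, (K−S)⁺=38.1680, hold=37.2151 ⇒ V=38.1680 exercise | (k=5,j=3): S=89.7978, (K−S)⁺=17.6422, hold=18.4346 ⇒ V=18.4346 continue | (k=5,j=4): S=116.4056, (K−S)⁺=0.0000, hold=4.2983 ⇒ V=4.2983 continue | (k=5,j=5): S=150.8973, (K−S)⁺=0.0000, hold=0.0000 ⇒ V=0.0000 continue  boundary S*=69.2720
step 4: (k=4,j=0): S=46.9349, (K−S)⁺=60.5051, hold=59.5522 ⇒ V=60.5051 exercise | (k=4,j=1): S=60.8421, (K−S)⁺=46.5979, hold=45.6451 ⇒ V=46.5979 exercise | (k=4,j=2): S=78.8700, (K−S)⁺=28.5700, hold=28.0114 ⇒ V=28.5700 exercise | (k=4,j=3): S=102.2397, (K−S)⁺=5.2003, hold=11.2378 ⇒ V=11.2378 continue | (k=4,j=4): S=132.5341, (K−S)⁺=0.0000, hold=2.1216 ⇒ V=2.1216 continue  boundary S*=78.8700
step 3: (k=3,j=0): S=53.4380, (K−S)⁺=54.0020, hold=53.0492 ⇒ V=54.0020 exercise | (k=3,j=1): S=69.2720, (K−S)⁺=38.1680, hold=37.2151 ⇒ V=38.1680 exercise | (k=3,j=2): S=89.7978, (K−S)⁺=17.6422, hold=19.6932 ⇒ V=19.6932 continue | (k=3,j=3): S=116.4056, (K−S)⁺=0.0000, hold=6.6025 ⇒ V=6.6025 continue  boundary S*=69.2720
step 2: (k=2,j=0): S=60.8421, (K−S)⁺=46.5979, hold=45.6451 ⇒ V=46.5979 exercise | (k=2,j=1): S=78.8700, (K−S)⁺=28.5700, hold=28.6376 ⇒ V=28.6376 continue | (k=2,j=2): S=102.2397, (K−S)⁺=5.2003, hold=13.0054 ⇒ V=13.0054 continue  boundary S*=60.8421
step 1: (k=1,j=0): S=69.2720, (K−S)⁺=38.1680, hold=37.2488 ⇒ V=38.1680 exercise | (k=1,j=1): S=89.7978, (K−S)⁺=17.6422, hold=20.6061 ⇒ V=20.6061 continue  boundary S*=69.2720
step 0: (k=0,j=0): S=78.8700, (K−S)⁺=28.5700, hold=29.0918 ⇒ V=29.0918 continue  boundary S*=-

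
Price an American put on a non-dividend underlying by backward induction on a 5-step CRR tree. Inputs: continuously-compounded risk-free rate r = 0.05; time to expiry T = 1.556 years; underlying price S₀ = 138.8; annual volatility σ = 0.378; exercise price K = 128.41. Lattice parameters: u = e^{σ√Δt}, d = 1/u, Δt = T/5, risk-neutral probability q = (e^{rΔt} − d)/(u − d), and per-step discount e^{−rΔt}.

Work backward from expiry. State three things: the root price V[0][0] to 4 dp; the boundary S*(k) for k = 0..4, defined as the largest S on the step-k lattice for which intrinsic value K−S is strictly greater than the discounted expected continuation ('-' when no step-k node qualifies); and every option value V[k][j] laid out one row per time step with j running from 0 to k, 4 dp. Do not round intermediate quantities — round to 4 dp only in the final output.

Δt=0.31120, u=1.23475, d=0.80988, q=0.48439, disc=e^(-rΔt)=0.98456
k=5 terminal: V=max(K-S,0) → 80.0491 54.6786 15.9986 0.0000 0.0000 0.0000
k=4: j=0 S=59.7136 intr=68.6964 cont=66.7138 V=68.6964[EX]; j=1 S=91.0398 intr=37.3702 cont=35.3876 V=37.3702[EX]; j=2 S=138.8000 intr=0.0000 cont=8.1217 V=8.1217[hold]; j=3 S=211.6155 intr=0.0000 cont=0.0000 V=0.0000[hold]; j=4 S=322.6305 intr=0.0000 cont=0.0000 V=0.0000[hold]  S*(4)=91.0398
k=3: j=0 S=73.7314 intr=54.6786 cont=52.6960 V=54.6786[EX]; j=1 S=112.4114 intr=15.9986 cont=22.8444 V=22.8444[hold]; j=2 S=171.3833 intr=0.0000 cont=4.1230 V=4.1230[hold]; j=3 S=261.2922 intr=0.0000 cont=0.0000 V=0.0000[hold]  S*(3)=73.7314
k=2: j=0 S=91.0398 intr=37.3702 cont=38.6524 V=38.6524[hold]; j=1 S=138.8000 intr=0.0000 cont=13.5633 V=13.5633[hold]; j=2 S=211.6155 intr=0.0000 cont=2.0931 V=2.0931[hold]  S*(2)=-
k=1: j=0 S=112.4114 intr=15.9986 cont=26.0904 V=26.0904[hold]; j=1 S=171.3833 intr=0.0000 cont=7.8836 V=7.8836[hold]  S*(1)=-
k=0: j=0 S=138.8000 intr=0.0000 cont=17.0046 V=17.0046[hold]  S*(0)=-

price = 17.0046
boundary = - - - 73.7314 91.0398
tree:
17.0046
26.0904 7.8836
38.6524 13.5633 2.0931
54.6786 22.8444 4.1230 0.0000
68.6964 37.3702 8.1217 0.0000 0.0000
80.0491 54.6786 15.9986 0.0000 0.0000 0.0000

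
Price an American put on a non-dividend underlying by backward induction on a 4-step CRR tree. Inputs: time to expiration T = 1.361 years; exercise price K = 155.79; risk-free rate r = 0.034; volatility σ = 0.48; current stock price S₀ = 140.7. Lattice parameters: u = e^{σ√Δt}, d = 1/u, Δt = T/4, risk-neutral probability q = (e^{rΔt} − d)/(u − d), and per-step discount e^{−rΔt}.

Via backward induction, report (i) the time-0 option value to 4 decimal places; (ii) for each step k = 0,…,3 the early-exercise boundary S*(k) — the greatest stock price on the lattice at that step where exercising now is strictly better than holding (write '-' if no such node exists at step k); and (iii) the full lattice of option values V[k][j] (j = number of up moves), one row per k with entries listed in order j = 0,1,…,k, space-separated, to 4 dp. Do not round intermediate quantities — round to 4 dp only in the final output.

Δt=0.34025  u=1.32311  d=0.75579  q=0.45097  discount=0.98850
step 4 (expiry): payoffs max(K−S,0) = 109.8803 75.4190 15.0900 0.0000 0.0000
step 3: (k=3,j=0): S=60.7438, (K−S)⁺=95.0462, hold=93.2544 ⇒ V=95.0462 exercise | (k=3,j=1): S=106.3400, (K−S)⁺=49.4500, hold=47.6581 ⇒ V=49.4500 exercise | (k=3,j=2): S=186.1622, (K−S)⁺=0.0000, hold=8.1896 ⇒ V=8.1896 continue | (k=3,j=3): S=325.9017, (K−S)⁺=0.0000, hold=0.0000 ⇒ V=0.0000 continue  boundary S*=106.3400
step 2: (k=2,j=0): S=80.3710, (K−S)⁺=75.4190, hold=73.6272 ⇒ V=75.4190 exercise | (k=2,j=1): S=140.7000, (K−S)⁺=15.0900, hold=30.4882 ⇒ V=30.4882 continue | (k=2,j=2): S=246.3140, (K−S)⁺=0.0000, hold=4.4447 ⇒ V=4.4447 continue  boundary S*=80.3710
step 1: (k=1,j=0): S=106.3400, (K−S)⁺=49.4500, hold=54.5223 ⇒ V=54.5223 continue | (k=1,j=1): S=186.1622, (K−S)⁺=0.0000, hold=18.5279 ⇒ V=18.5279 continue  boundary S*=-
step 0: (k=0,j=0): S=140.7000, (K−S)⁺=15.0900, hold=37.8496 ⇒ V=37.8496 continue  boundary S*=-

price = 37.8496
boundary = - - 80.3710 106.3400
tree:
37.8496
54.5223 18.5279
75.4190 30.4882 4.4447
95.0462 49.4500 8.1896 0.0000
109.8803 75.4190 15.0900 0.0000 0.0000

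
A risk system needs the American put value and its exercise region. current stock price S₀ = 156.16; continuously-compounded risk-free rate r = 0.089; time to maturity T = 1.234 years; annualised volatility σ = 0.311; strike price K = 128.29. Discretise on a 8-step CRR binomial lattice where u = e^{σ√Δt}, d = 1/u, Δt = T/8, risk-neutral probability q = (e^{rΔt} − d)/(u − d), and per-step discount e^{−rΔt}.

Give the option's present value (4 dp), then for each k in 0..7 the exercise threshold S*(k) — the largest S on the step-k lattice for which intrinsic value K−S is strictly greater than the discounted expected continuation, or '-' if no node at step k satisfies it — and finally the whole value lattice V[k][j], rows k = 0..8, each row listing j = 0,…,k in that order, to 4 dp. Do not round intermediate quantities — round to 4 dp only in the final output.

price = 5.3816
boundary = - - - - 95.8040 84.7885 95.8040 108.2505
tree:
5.3816
8.8162 2.4273
14.0732 4.3096 0.7944
21.7805 7.4962 1.5508 0.1336
32.4860 12.7037 2.9995 0.2857 0.0000
43.5015 20.8032 5.7371 0.6109 0.0000 0.0000
53.2504 32.4860 10.8199 1.3066 0.0000 0.0000 0.0000
61.8784 43.5015 20.0395 2.7943 0.0000 0.0000 0.0000 0.0000
69.5144 53.2504 32.4860 5.9759 0.0000 0.0000 0.0000 0.0000 0.0000

params: Δt=0.15425 u=1.12992 d=0.88502 q=0.52595 e^(-rΔt)=0.98637
t_8 payoffs: 69.5144 53.2504 32.4860 5.9759 0.0000 0.0000 0.0000 0.0000 0.0000
t_7: node(7,0) S=66.4116 payoff=61.8784 vs cont=60.1293 → 61.8784 [stop]  node(7,1) S=84.7885 payoff=43.5015 vs cont=41.7523 → 43.5015 [stop]  node(7,2) S=108.2505 payoff=20.0395 vs cont=18.2903 → 20.0395 [stop]  node(7,3) S=138.2048 payoff=0.0000 vs cont=2.7943 → 2.7943 [wait]  node(7,4) S=176.4478 payoff=0.0000 vs cont=0.0000 → 0.0000 [wait]  node(7,5) S=225.2732 payoff=0.0000 vs cont=0.0000 → 0.0000 [wait]  node(7,6) S=287.6091 payoff=0.0000 vs cont=0.0000 → 0.0000 [wait]  node(7,7) S=367.1942 payoff=0.0000 vs cont=0.0000 → 0.0000 [wait]  ⇒ S*(7)=108.2505
t_6: node(6,0) S=75.0396 payoff=53.2504 vs cont=51.5013 → 53.2504 [stop]  node(6,1) S=95.8040 payoff=32.4860 vs cont=30.7369 → 32.4860 [stop]  node(6,2) S=122.3141 payoff=5.9759 vs cont=10.8199 → 10.8199 [wait]  node(6,3) S=156.1600 payoff=0.0000 vs cont=1.3066 → 1.3066 [wait]  node(6,4) S=199.3714 payoff=0.0000 vs cont=0.0000 → 0.0000 [wait]  node(6,5) S=254.5400 payoff=0.0000 vs cont=0.0000 → 0.0000 [wait]  node(6,6) S=324.9744 payoff=0.0000 vs cont=0.0000 → 0.0000 [wait]  ⇒ S*(6)=95.8040
t_5: node(5,0) S=84.7885 payoff=43.5015 vs cont=41.7523 → 43.5015 [stop]  node(5,1) S=108.2505 payoff=20.0395 vs cont=20.8032 → 20.8032 [wait]  node(5,2) S=138.2048 payoff=0.0000 vs cont=5.7371 → 5.7371 [wait]  node(5,3) S=176.4478 payoff=0.0000 vs cont=0.6109 → 0.6109 [wait]  node(5,4) S=225.2732 payoff=0.0000 vs cont=0.0000 → 0.0000 [wait]  node(5,5) S=287.6091 payoff=0.0000 vs cont=0.0000 → 0.0000 [wait]  ⇒ S*(5)=84.7885
t_4: node(4,0) S=95.8040 payoff=32.4860 vs cont=31.1331 → 32.4860 [stop]  node(4,1) S=122.3141 payoff=5.9759 vs cont=12.7037 → 12.7037 [wait]  node(4,2) S=156.1600 payoff=0.0000 vs cont=2.9995 → 2.9995 [wait]  node(4,3) S=199.3714 payoff=0.0000 vs cont=0.2857 → 0.2857 [wait]  node(4,4) S=254.5400 payoff=0.0000 vs cont=0.0000 → 0.0000 [wait]  ⇒ S*(4)=95.8040
t_3: node(3,0) S=108.2505 payoff=20.0395 vs cont=21.7805 → 21.7805 [wait]  node(3,1) S=138.2048 payoff=0.0000 vs cont=7.4962 → 7.4962 [wait]  node(3,2) S=176.4478 payoff=0.0000 vs cont=1.5508 → 1.5508 [wait]  node(3,3) S=225.2732 payoff=0.0000 vs cont=0.1336 → 0.1336 [wait]  ⇒ S*(3)=-
t_2: node(2,0) S=122.3141 payoff=5.9759 vs cont=14.0732 → 14.0732 [wait]  node(2,1) S=156.1600 payoff=0.0000 vs cont=4.3096 → 4.3096 [wait]  node(2,2) S=199.3714 payoff=0.0000 vs cont=0.7944 → 0.7944 [wait]  ⇒ S*(2)=-
t_1: node(1,0) S=138.2048 payoff=0.0000 vs cont=8.8162 → 8.8162 [wait]  node(1,1) S=176.4478 payoff=0.0000 vs cont=2.4273 → 2.4273 [wait]  ⇒ S*(1)=-
t_0: node(0,0) S=156.1600 payoff=0.0000 vs cont=5.3816 → 5.3816 [wait]  ⇒ S*(0)=-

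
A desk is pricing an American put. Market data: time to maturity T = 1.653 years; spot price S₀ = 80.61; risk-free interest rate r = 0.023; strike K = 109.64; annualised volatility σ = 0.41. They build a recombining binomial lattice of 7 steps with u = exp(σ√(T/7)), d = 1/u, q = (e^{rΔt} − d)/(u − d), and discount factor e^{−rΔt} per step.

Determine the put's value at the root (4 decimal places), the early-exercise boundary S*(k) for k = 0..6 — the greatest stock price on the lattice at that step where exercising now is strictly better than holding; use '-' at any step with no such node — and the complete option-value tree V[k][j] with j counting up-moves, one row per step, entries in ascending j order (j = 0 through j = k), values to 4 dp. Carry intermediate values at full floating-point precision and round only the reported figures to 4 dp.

Δt=0.23614, u=1.22047, d=0.81936, q=0.46393, disc=e^(-rΔt)=0.99458
k=7 terminal: V=max(K-S,0) → 89.6554 79.8720 65.2990 43.5918 11.2578 0.0000 0.0000 0.0000
k=6: j=0 S=24.3906 intr=85.2494 cont=84.6555 V=85.2494[EX]; j=1 S=36.3310 intr=73.3090 cont=72.7151 V=73.3090[EX]; j=2 S=54.1170 intr=55.5230 cont=54.9292 V=55.5230[EX]; j=3 S=80.6100 intr=29.0300 cont=28.4361 V=29.0300[EX]; j=4 S=120.0728 intr=0.0000 cont=6.0022 V=6.0022[hold]; j=5 S=178.8546 intr=0.0000 cont=0.0000 V=0.0000[hold]; j=6 S=266.4131 intr=0.0000 cont=0.0000 V=0.0000[hold]  S*(6)=80.6100
k=5: j=0 S=29.7680 intr=79.8720 cont=79.2781 V=79.8720[EX]; j=1 S=44.3410 intr=65.2990 cont=64.7051 V=65.2990[EX]; j=2 S=66.0482 intr=43.5918 cont=42.9979 V=43.5918[EX]; j=3 S=98.3822 intr=11.2578 cont=18.2473 V=18.2473[hold]; j=4 S=146.5454 intr=0.0000 cont=3.2002 V=3.2002[hold]; j=5 S=218.2870 intr=0.0000 cont=0.0000 V=0.0000[hold]  S*(5)=66.0482
k=4: j=0 S=36.3310 intr=73.3090 cont=72.7151 V=73.3090[EX]; j=1 S=54.1170 intr=55.5230 cont=54.9292 V=55.5230[EX]; j=2 S=80.6100 intr=29.0300 cont=31.6612 V=31.6612[hold]; j=3 S=120.0728 intr=0.0000 cont=11.2054 V=11.2054[hold]; j=4 S=178.8546 intr=0.0000 cont=1.7062 V=1.7062[hold]  S*(4)=54.1170
k=3: j=0 S=44.3410 intr=65.2990 cont=64.7051 V=65.2990[EX]; j=1 S=66.0482 intr=43.5918 cont=44.2120 V=44.2120[hold]; j=2 S=98.3822 intr=11.2578 cont=22.0510 V=22.0510[hold]; j=3 S=146.5454 intr=0.0000 cont=6.7616 V=6.7616[hold]  S*(3)=44.3410
k=2: j=0 S=54.1170 intr=55.5230 cont=55.2154 V=55.5230[EX]; j=1 S=80.6100 intr=29.0300 cont=33.7470 V=33.7470[hold]; j=2 S=120.0728 intr=0.0000 cont=14.8768 V=14.8768[hold]  S*(2)=54.1170
k=1: j=0 S=66.0482 intr=43.5918 cont=45.1744 V=45.1744[hold]; j=1 S=98.3822 intr=11.2578 cont=24.8571 V=24.8571[hold]  S*(1)=-
k=0: j=0 S=80.6100 intr=29.0300 cont=35.5550 V=35.5550[hold]  S*(0)=-

price = 35.5550
boundary = - - 54.1170 44.3410 54.1170 66.0482 80.6100
tree:
35.5550
45.1744 24.8571
55.5230 33.7470 14.8768
65.2990 44.2120 22.0510 6.7616
73.3090 55.5230 31.6612 11.2054 1.7062
79.8720 65.2990 43.5918 18.2473 3.2002 0.0000
85.2494 73.3090 55.5230 29.0300 6.0022 0.0000 0.0000
89.6554 79.8720 65.2990 43.5918 11.2578 0.0000 0.0000 0.0000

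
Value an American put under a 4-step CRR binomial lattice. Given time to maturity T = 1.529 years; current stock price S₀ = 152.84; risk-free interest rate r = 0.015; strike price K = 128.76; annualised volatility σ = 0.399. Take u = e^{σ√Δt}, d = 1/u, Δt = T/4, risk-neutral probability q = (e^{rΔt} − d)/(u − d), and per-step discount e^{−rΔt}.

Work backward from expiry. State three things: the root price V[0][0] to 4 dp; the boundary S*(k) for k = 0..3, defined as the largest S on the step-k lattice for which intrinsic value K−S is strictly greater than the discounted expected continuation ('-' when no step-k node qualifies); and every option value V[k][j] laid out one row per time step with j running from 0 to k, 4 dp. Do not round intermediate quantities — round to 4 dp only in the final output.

price = 16.8990
boundary = - - - 72.9176
tree:
16.8990
26.1711 5.7905
39.2003 10.5920 0.0000
55.8424 19.3752 0.0000 0.0000
71.7833 35.4416 0.0000 0.0000 0.0000

Δt=0.38225  u=1.27978  d=0.78139  q=0.45018  discount=0.99428
step 4 (expiry): payoffs max(K−S,0) = 71.7833 35.4416 0.0000 0.0000 0.0000
step 3: (k=3,j=0): S=72.9176, (K−S)⁺=55.8424, hold=55.1062 ⇒ V=55.8424 exercise | (k=3,j=1): S=119.4269, (K−S)⁺=9.3331, hold=19.3752 ⇒ V=19.3752 continue | (k=3,j=2): S=195.6014, (K−S)⁺=0.0000, hold=0.0000 ⇒ V=0.0000 continue | (k=3,j=3): S=320.3625, (K−S)⁺=0.0000, hold=0.0000 ⇒ V=0.0000 continue  boundary S*=72.9176
step 2: (k=2,j=0): S=93.3184, (K−S)⁺=35.4416, hold=39.2003 ⇒ V=39.2003 continue | (k=2,j=1): S=152.8400, (K−S)⁺=0.0000, hold=10.5920 ⇒ V=10.5920 continue | (k=2,j=2): S=250.3265, (K−S)⁺=0.0000, hold=0.0000 ⇒ V=0.0000 continue  boundary S*=-
step 1: (k=1,j=0): S=119.4269, (K−S)⁺=9.3331, hold=26.1711 ⇒ V=26.1711 continue | (k=1,j=1): S=195.6014, (K−S)⁺=0.0000, hold=5.7905 ⇒ V=5.7905 continue  boundary S*=-
step 0: (k=0,j=0): S=152.8400, (K−S)⁺=0.0000, hold=16.8990 ⇒ V=16.8990 continue  boundary S*=-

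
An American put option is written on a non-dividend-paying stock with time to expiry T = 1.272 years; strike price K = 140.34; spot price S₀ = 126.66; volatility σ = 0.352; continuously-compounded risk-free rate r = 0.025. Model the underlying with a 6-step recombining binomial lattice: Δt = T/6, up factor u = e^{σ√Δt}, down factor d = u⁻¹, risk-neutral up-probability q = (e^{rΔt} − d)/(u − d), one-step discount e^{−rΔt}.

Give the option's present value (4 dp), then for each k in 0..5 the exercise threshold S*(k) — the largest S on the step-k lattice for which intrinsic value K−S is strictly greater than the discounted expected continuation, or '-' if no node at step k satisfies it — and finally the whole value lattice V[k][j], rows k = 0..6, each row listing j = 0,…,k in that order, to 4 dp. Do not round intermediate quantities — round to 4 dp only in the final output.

Δt=0.21200  u=1.17595  d=0.85038  q=0.47589  discount=0.99471
step 6 (expiry): payoffs max(K−S,0) = 92.4423 74.1046 48.7465 13.6800 0.0000 0.0000 0.0000
step 5: (k=5,j=0): S=56.3252, (K−S)⁺=84.0148, hold=83.2730 ⇒ V=84.0148 exercise | (k=5,j=1): S=77.8892, (K−S)⁺=62.4508, hold=61.7090 ⇒ V=62.4508 exercise | (k=5,j=2): S=107.7090, (K−S)⁺=32.6310, hold=31.8891 ⇒ V=32.6310 exercise | (k=5,j=3): S=148.9453, (K−S)⁺=0.0000, hold=7.1319 ⇒ V=7.1319 continue | (k=5,j=4): S=205.9689, (K−S)⁺=0.0000, hold=0.0000 ⇒ V=0.0000 continue | (k=5,j=5): S=284.8239, (K−S)⁺=0.0000, hold=0.0000 ⇒ V=0.0000 continue  boundary S*=107.7090
step 4: (k=4,j=0): S=66.2354, (K−S)⁺=74.1046, hold=73.3628 ⇒ V=74.1046 exercise | (k=4,j=1): S=91.5935, (K−S)⁺=48.7465, hold=48.0047 ⇒ V=48.7465 exercise | (k=4,j=2): S=126.6600, (K−S)⁺=13.6800, hold=20.3878 ⇒ V=20.3878 continue | (k=4,j=3): S=175.1517, (K−S)⁺=0.0000, hold=3.7181 ⇒ V=3.7181 continue | (k=4,j=4): S=242.2083, (K−S)⁺=0.0000, hold=0.0000 ⇒ V=0.0000 continue  boundary S*=91.5935
step 3: (k=3,j=0): S=77.8892, (K−S)⁺=62.4508, hold=61.7090 ⇒ V=62.4508 exercise | (k=3,j=1): S=107.7090, (K−S)⁺=32.6310, hold=35.0645 ⇒ V=35.0645 continue | (k=3,j=2): S=148.9453, (K−S)⁺=0.0000, hold=12.3890 ⇒ V=12.3890 continue | (k=3,j=3): S=205.9689, (K−S)⁺=0.0000, hold=1.9384 ⇒ V=1.9384 continue  boundary S*=77.8892
step 2: (k=2,j=0): S=91.5935, (K−S)⁺=48.7465, hold=49.1566 ⇒ V=49.1566 continue | (k=2,j=1): S=126.6600, (K−S)⁺=13.6800, hold=24.1451 ⇒ V=24.1451 continue | (k=2,j=2): S=175.1517, (K−S)⁺=0.0000, hold=7.3764 ⇒ V=7.3764 continue  boundary S*=-
step 1: (k=1,j=0): S=107.7090, (K−S)⁺=32.6310, hold=37.0569 ⇒ V=37.0569 continue | (k=1,j=1): S=148.9453, (K−S)⁺=0.0000, hold=16.0795 ⇒ V=16.0795 continue  boundary S*=-
step 0: (k=0,j=0): S=126.6600, (K−S)⁺=13.6800, hold=26.9308 ⇒ V=26.9308 continue  boundary S*=-

price = 26.9308
boundary = - - - 77.8892 91.5935 107.7090
tree:
26.9308
37.0569 16.0795
49.1566 24.1451 7.3764
62.4508 35.0645 12.3890 1.9384
74.1046 48.7465 20.3878 3.7181 0.0000
84.0148 62.4508 32.6310 7.1319 0.0000 0.0000
92.4423 74.1046 48.7465 13.6800 0.0000 0.0000 0.0000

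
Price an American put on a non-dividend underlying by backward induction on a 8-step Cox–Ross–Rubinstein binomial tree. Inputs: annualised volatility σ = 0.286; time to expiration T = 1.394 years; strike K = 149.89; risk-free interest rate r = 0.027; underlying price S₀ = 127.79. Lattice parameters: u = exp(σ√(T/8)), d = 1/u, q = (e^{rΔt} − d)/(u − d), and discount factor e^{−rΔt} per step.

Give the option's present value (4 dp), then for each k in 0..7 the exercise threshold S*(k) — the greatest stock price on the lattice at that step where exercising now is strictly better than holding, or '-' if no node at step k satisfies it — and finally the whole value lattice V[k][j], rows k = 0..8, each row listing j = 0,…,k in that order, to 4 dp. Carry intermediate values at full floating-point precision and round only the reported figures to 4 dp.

price = 29.1261
boundary = - - 100.6467 89.3205 100.6467 89.3205 100.6467 113.4092
tree:
29.1261
38.4939 19.6521
49.2433 27.6715 11.4911
60.5695 37.6433 17.5545 5.2881
70.6211 49.2433 25.9271 9.0052 1.4685
79.5416 60.5695 36.7002 14.9592 2.8923 0.0000
87.4583 70.6211 49.2433 23.9928 5.6968 0.0000 0.0000
94.4840 79.5416 60.5695 36.4808 11.2205 0.0000 0.0000 0.0000
100.7191 87.4583 70.6211 49.2433 22.1000 0.0000 0.0000 0.0000 0.0000

params: Δt=0.17425 u=1.12680 d=0.88747 q=0.48989 e^(-rΔt)=0.99531
t_8 payoffs: 100.7191 87.4583 70.6211 49.2433 22.1000 0.0000 0.0000 0.0000 0.0000
t_7: node(7,0) S=55.4060 payoff=94.4840 vs cont=93.7804 → 94.4840 [stop]  node(7,1) S=70.3484 payoff=79.5416 vs cont=78.8381 → 79.5416 [stop]  node(7,2) S=89.3205 payoff=60.5695 vs cont=59.8660 → 60.5695 [stop]  node(7,3) S=113.4092 payoff=36.4808 vs cont=35.7773 → 36.4808 [stop]  node(7,4) S=143.9943 payoff=5.8957 vs cont=11.2205 → 11.2205 [wait]  node(7,5) S=182.8279 payoff=0.0000 vs cont=0.0000 → 0.0000 [wait]  node(7,6) S=232.1345 payoff=0.0000 vs cont=0.0000 → 0.0000 [wait]  node(7,7) S=294.7385 payoff=0.0000 vs cont=0.0000 → 0.0000 [wait]  ⇒ S*(7)=113.4092
t_6: node(6,0) S=62.4317 payoff=87.4583 vs cont=86.7547 → 87.4583 [stop]  node(6,1) S=79.2689 payoff=70.6211 vs cont=69.9176 → 70.6211 [stop]  node(6,2) S=100.6467 payoff=49.2433 vs cont=48.5397 → 49.2433 [stop]  node(6,3) S=127.7900 payoff=22.1000 vs cont=23.9928 → 23.9928 [wait]  node(6,4) S=162.2535 payoff=0.0000 vs cont=5.6968 → 5.6968 [wait]  node(6,5) S=206.0113 payoff=0.0000 vs cont=0.0000 → 0.0000 [wait]  node(6,6) S=261.5702 payoff=0.0000 vs cont=0.0000 → 0.0000 [wait]  ⇒ S*(6)=100.6467
t_5: node(5,0) S=70.3484 payoff=79.5416 vs cont=78.8381 → 79.5416 [stop]  node(5,1) S=89.3205 payoff=60.5695 vs cont=59.8660 → 60.5695 [stop]  node(5,2) S=113.4092 payoff=36.4808 vs cont=36.7002 → 36.7002 [wait]  node(5,3) S=143.9943 payoff=5.8957 vs cont=14.9592 → 14.9592 [wait]  node(5,4) S=182.8279 payoff=0.0000 vs cont=2.8923 → 2.8923 [wait]  node(5,5) S=232.1345 payoff=0.0000 vs cont=0.0000 → 0.0000 [wait]  ⇒ S*(5)=89.3205
t_4: node(4,0) S=79.2689 payoff=70.6211 vs cont=69.9176 → 70.6211 [stop]  node(4,1) S=100.6467 payoff=49.2433 vs cont=48.6467 → 49.2433 [stop]  node(4,2) S=127.7900 payoff=22.1000 vs cont=25.9271 → 25.9271 [wait]  node(4,3) S=162.2535 payoff=0.0000 vs cont=9.0052 → 9.0052 [wait]  node(4,4) S=206.0113 payoff=0.0000 vs cont=1.4685 → 1.4685 [wait]  ⇒ S*(4)=100.6467
t_3: node(3,0) S=89.3205 payoff=60.5695 vs cont=59.8660 → 60.5695 [stop]  node(3,1) S=113.4092 payoff=36.4808 vs cont=37.6433 → 37.6433 [wait]  node(3,2) S=143.9943 payoff=5.8957 vs cont=17.5545 → 17.5545 [wait]  node(3,3) S=182.8279 payoff=0.0000 vs cont=5.2881 → 5.2881 [wait]  ⇒ S*(3)=89.3205
t_2: node(2,0) S=100.6467 payoff=49.2433 vs cont=49.1066 → 49.2433 [stop]  node(2,1) S=127.7900 payoff=22.1000 vs cont=27.6715 → 27.6715 [wait]  node(2,2) S=162.2535 payoff=0.0000 vs cont=11.4911 → 11.4911 [wait]  ⇒ S*(2)=100.6467
t_1: node(1,0) S=113.4092 payoff=36.4808 vs cont=38.4939 → 38.4939 [wait]  node(1,1) S=143.9943 payoff=5.8957 vs cont=19.6521 → 19.6521 [wait]  ⇒ S*(1)=-
t_0: node(0,0) S=127.7900 payoff=22.1000 vs cont=29.1261 → 29.1261 [wait]  ⇒ S*(0)=-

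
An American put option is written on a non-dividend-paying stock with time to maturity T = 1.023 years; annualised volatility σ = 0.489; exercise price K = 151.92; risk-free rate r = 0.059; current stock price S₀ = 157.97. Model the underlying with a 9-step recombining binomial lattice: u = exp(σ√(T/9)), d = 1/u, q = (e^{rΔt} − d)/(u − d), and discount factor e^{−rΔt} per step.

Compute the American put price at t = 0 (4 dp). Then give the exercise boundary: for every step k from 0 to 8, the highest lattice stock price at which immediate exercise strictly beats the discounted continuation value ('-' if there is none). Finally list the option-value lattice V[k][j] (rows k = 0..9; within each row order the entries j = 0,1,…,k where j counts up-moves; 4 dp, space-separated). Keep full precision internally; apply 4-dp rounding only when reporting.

Δt=0.11367, u=1.17923, d=0.84801, q=0.47919, disc=e^(-rΔt)=0.99332
k=9 terminal: V=max(K-S,0) → 116.0956 102.1029 82.6449 55.5867 17.9600 0.0000 0.0000 0.0000 0.0000 0.0000
k=8: j=0 S=42.2454 intr=109.6746 cont=108.6592 V=109.6746[EX]; j=1 S=58.7459 intr=93.1741 cont=92.1586 V=93.1741[EX]; j=2 S=81.6915 intr=70.2285 cont=69.2131 V=70.2285[EX]; j=3 S=113.5993 intr=38.3207 cont=37.3053 V=38.3207[EX]; j=4 S=157.9700 intr=0.0000 cont=9.2912 V=9.2912[hold]; j=5 S=219.6714 intr=0.0000 cont=0.0000 V=0.0000[hold]; j=6 S=305.4727 intr=0.0000 cont=0.0000 V=0.0000[hold]; j=7 S=424.7871 intr=0.0000 cont=0.0000 V=0.0000[hold]; j=8 S=590.7045 intr=0.0000 cont=0.0000 V=0.0000[hold]  S*(8)=113.5993
k=7: j=0 S=49.8171 intr=102.1029 cont=101.0875 V=102.1029[EX]; j=1 S=69.2751 intr=82.6449 cont=81.6295 V=82.6449[EX]; j=2 S=96.3333 intr=55.5867 cont=54.5713 V=55.5867[EX]; j=3 S=133.9600 intr=17.9600 cont=24.2468 V=24.2468[hold]; j=4 S=186.2834 intr=0.0000 cont=4.8066 V=4.8066[hold]; j=5 S=259.0437 intr=0.0000 cont=0.0000 V=0.0000[hold]; j=6 S=360.2234 intr=0.0000 cont=0.0000 V=0.0000[hold]; j=7 S=500.9228 intr=0.0000 cont=0.0000 V=0.0000[hold]  S*(7)=96.3333
k=6: j=0 S=58.7459 intr=93.1741 cont=92.1586 V=93.1741[EX]; j=1 S=81.6915 intr=70.2285 cont=69.2131 V=70.2285[EX]; j=2 S=113.5993 intr=38.3207 cont=40.2977 V=40.2977[hold]; j=3 S=157.9700 intr=0.0000 cont=14.8314 V=14.8314[hold]; j=4 S=219.6714 intr=0.0000 cont=2.4866 V=2.4866[hold]; j=5 S=305.4727 intr=0.0000 cont=0.0000 V=0.0000[hold]; j=6 S=424.7871 intr=0.0000 cont=0.0000 V=0.0000[hold]  S*(6)=81.6915
k=5: j=0 S=69.2751 intr=82.6449 cont=81.6295 V=82.6449[EX]; j=1 S=96.3333 intr=55.5867 cont=55.5124 V=55.5867[EX]; j=2 S=133.9600 intr=17.9600 cont=27.9067 V=27.9067[hold]; j=3 S=186.2834 intr=0.0000 cont=8.8563 V=8.8563[hold]; j=4 S=259.0437 intr=0.0000 cont=1.2864 V=1.2864[hold]; j=5 S=360.2234 intr=0.0000 cont=0.0000 V=0.0000[hold]  S*(5)=96.3333
k=4: j=0 S=81.6915 intr=70.2285 cont=69.2131 V=70.2285[EX]; j=1 S=113.5993 intr=38.3207 cont=42.0398 V=42.0398[hold]; j=2 S=157.9700 intr=0.0000 cont=18.6524 V=18.6524[hold]; j=3 S=219.6714 intr=0.0000 cont=5.1939 V=5.1939[hold]; j=4 S=305.4727 intr=0.0000 cont=0.6655 V=0.6655[hold]  S*(4)=81.6915
k=3: j=0 S=96.3333 intr=55.5867 cont=56.3416 V=56.3416[hold]; j=1 S=133.9600 intr=17.9600 cont=30.6266 V=30.6266[hold]; j=2 S=186.2834 intr=0.0000 cont=12.1216 V=12.1216[hold]; j=3 S=259.0437 intr=0.0000 cont=3.0037 V=3.0037[hold]  S*(3)=-
k=2: j=0 S=113.5993 intr=38.3207 cont=43.7250 V=43.7250[hold]; j=1 S=157.9700 intr=0.0000 cont=21.6137 V=21.6137[hold]; j=2 S=219.6714 intr=0.0000 cont=7.7005 V=7.7005[hold]  S*(2)=-
k=1: j=0 S=133.9600 intr=17.9600 cont=32.9080 V=32.9080[hold]; j=1 S=186.2834 intr=0.0000 cont=14.8467 V=14.8467[hold]  S*(1)=-
k=0: j=0 S=157.9700 intr=0.0000 cont=24.0911 V=24.0911[hold]  S*(0)=-

price = 24.0911
boundary = - - - - 81.6915 96.3333 81.6915 96.3333 113.5993
tree:
24.0911
32.9080 14.8467
43.7250 21.6137 7.7005
56.3416 30.6266 12.1216 3.0037
70.2285 42.0398 18.6524 5.1939 0.6655
82.6449 55.5867 27.9067 8.8563 1.2864 0.0000
93.1741 70.2285 40.2977 14.8314 2.4866 0.0000 0.0000
102.1029 82.6449 55.5867 24.2468 4.8066 0.0000 0.0000 0.0000
109.6746 93.1741 70.2285 38.3207 9.2912 0.0000 0.0000 0.0000 0.0000
116.0956 102.1029 82.6449 55.5867 17.9600 0.0000 0.0000 0.0000 0.0000 0.0000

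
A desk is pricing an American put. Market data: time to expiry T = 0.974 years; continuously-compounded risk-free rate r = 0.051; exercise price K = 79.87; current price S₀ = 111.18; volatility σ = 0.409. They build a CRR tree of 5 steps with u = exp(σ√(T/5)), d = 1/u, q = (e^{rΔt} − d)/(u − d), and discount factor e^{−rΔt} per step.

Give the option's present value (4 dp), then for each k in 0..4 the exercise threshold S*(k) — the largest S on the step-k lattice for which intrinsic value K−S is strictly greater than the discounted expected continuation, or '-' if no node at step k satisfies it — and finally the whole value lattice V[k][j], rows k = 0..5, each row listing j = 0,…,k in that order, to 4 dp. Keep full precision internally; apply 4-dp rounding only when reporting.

Δt=0.19480, u=1.19784, d=0.83484, q=0.48250, disc=e^(-rΔt)=0.99011
k=5 terminal: V=max(K-S,0) → 34.7843 15.1804 0.0000 0.0000 0.0000 0.0000
k=4: j=0 S=54.0053 intr=25.8647 cont=25.0751 V=25.8647[EX]; j=1 S=77.4875 intr=2.3825 cont=7.7782 V=7.7782[hold]; j=2 S=111.1800 intr=0.0000 cont=0.0000 V=0.0000[hold]; j=3 S=159.5224 intr=0.0000 cont=0.0000 V=0.0000[hold]; j=4 S=228.8846 intr=0.0000 cont=0.0000 V=0.0000[hold]  S*(4)=54.0053
k=3: j=0 S=64.6896 intr=15.1804 cont=16.9686 V=16.9686[hold]; j=1 S=92.8174 intr=0.0000 cont=3.9855 V=3.9855[hold]; j=2 S=133.1754 intr=0.0000 cont=0.0000 V=0.0000[hold]; j=3 S=191.0817 intr=0.0000 cont=0.0000 V=0.0000[hold]  S*(3)=-
k=2: j=0 S=77.4875 intr=2.3825 cont=10.5984 V=10.5984[hold]; j=1 S=111.1800 intr=0.0000 cont=2.0421 V=2.0421[hold]; j=2 S=159.5224 intr=0.0000 cont=0.0000 V=0.0000[hold]  S*(2)=-
k=1: j=0 S=92.8174 intr=0.0000 cont=6.4061 V=6.4061[hold]; j=1 S=133.1754 intr=0.0000 cont=1.0463 V=1.0463[hold]  S*(1)=-
k=0: j=0 S=111.1800 intr=0.0000 cont=3.7822 V=3.7822[hold]  S*(0)=-

price = 3.7822
boundary = - - - - 54.0053
tree:
3.7822
6.4061 1.0463
10.5984 2.0421 0.0000
16.9686 3.9855 0.0000 0.0000
25.8647 7.7782 0.0000 0.0000 0.0000
34.7843 15.1804 0.0000 0.0000 0.0000 0.0000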